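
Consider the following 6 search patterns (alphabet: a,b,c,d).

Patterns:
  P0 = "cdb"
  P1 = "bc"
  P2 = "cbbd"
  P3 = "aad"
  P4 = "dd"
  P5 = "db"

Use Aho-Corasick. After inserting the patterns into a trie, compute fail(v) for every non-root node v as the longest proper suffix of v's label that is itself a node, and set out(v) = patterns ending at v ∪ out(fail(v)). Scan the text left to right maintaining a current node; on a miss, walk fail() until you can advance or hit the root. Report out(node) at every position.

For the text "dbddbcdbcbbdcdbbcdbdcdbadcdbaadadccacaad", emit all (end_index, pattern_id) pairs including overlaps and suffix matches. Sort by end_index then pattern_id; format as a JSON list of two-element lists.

Build:
Trie nodes:
  0='ε' goto a→9 b→4 c→1 d→12
  1='c' goto b→6 d→2
  2='cd' goto b→3
  3='cdb' goto ·  [P0 ends]
  4='b' goto c→5
  5='bc' goto ·  [P1 ends]
  6='cb' goto b→7
  7='cbb' goto d→8
  8='cbbd' goto ·  [P2 ends]
  9='a' goto a→10
  10='aa' goto d→11
  11='aad' goto ·  [P3 ends]
  12='d' goto b→14 d→13
  13='dd' goto ·  [P4 ends]
  14='db' goto ·  [P5 ends]

Failure links (BFS by depth):
  n1('c'): parent n0 fail=0; on 'c' 0 → fail=0;  out ∅∪∅=∅
  n4('b'): parent n0 fail=0; on 'b' 0 → fail=0;  out ∅∪∅=∅
  n9('a'): parent n0 fail=0; on 'a' 0 → fail=0;  out ∅∪∅=∅
  n12('d'): parent n0 fail=0; on 'd' 0 → fail=0;  out ∅∪∅=∅
  n2('cd'): parent n1 fail=0; on 'd' 0 → fail=12;  out ∅∪∅=∅
  n5('bc'): parent n4 fail=0; on 'c' 0 → fail=1;  out {1}∪∅={1}
  n6('cb'): parent n1 fail=0; on 'b' 0 → fail=4;  out ∅∪∅=∅
  n10('aa'): parent n9 fail=0; on 'a' 0 → fail=9;  out ∅∪∅=∅
  n13('dd'): parent n12 fail=0; on 'd' 0 → fail=12;  out {4}∪∅={4}
  n14('db'): parent n12 fail=0; on 'b' 0 → fail=4;  out {5}∪∅={5}
  n3('cdb'): parent n2 fail=12; on 'b' 12 → fail=14;  out {0}∪{5}={0,5}
  n7('cbb'): parent n6 fail=4; on 'b' 4→0 → fail=4;  out ∅∪∅=∅
  n11('aad'): parent n10 fail=9; on 'd' 9→0 → fail=12;  out {3}∪∅={3}
  n8('cbbd'): parent n7 fail=4; on 'd' 4→0 → fail=12;  out {2}∪∅={2}

Scan:
i=0 'd': node 0→12
i=1 'b': node 12→14  → match P5@[0:1]
i=2 'd': node 14→12 ·f
i=3 'd': node 12→13  → match P4@[2:3]
i=4 'b': node 13→14 ·f  → match P5@[3:4]
i=5 'c': node 14→5 ·f  → match P1@[4:5]
i=6 'd': node 5→2 ·f
i=7 'b': node 2→3  → match P0@[5:7],P5@[6:7]
i=8 'c': node 3→5 ·f  → match P1@[7:8]
i=9 'b': node 5→6 ·f
i=10 'b': node 6→7
i=11 'd': node 7→8  → match P2@[8:11]
i=12 'c': node 8→1 ·f
i=13 'd': node 1→2
i=14 'b': node 2→3  → match P0@[12:14],P5@[13:14]
i=15 'b': node 3→4 ·f
i=16 'c': node 4→5  → match P1@[15:16]
i=17 'd': node 5→2 ·f
i=18 'b': node 2→3  → match P0@[16:18],P5@[17:18]
i=19 'd': node 3→12 ·f
i=20 'c': node 12→1 ·f
i=21 'd': node 1→2
i=22 'b': node 2→3  → match P0@[20:22],P5@[21:22]
i=23 'a': node 3→9 ·f
i=24 'd': node 9→12 ·f
i=25 'c': node 12→1 ·f
i=26 'd': node 1→2
i=27 'b': node 2→3  → match P0@[25:27],P5@[26:27]
i=28 'a': node 3→9 ·f
i=29 'a': node 9→10
i=30 'd': node 10→11  → match P3@[28:30]
i=31 'a': node 11→9 ·f
i=32 'd': node 9→12 ·f
i=33 'c': node 12→1 ·f
i=34 'c': node 1→1 ·f
i=35 'a': node 1→9 ·f
i=36 'c': node 9→1 ·f
i=37 'a': node 1→9 ·f
i=38 'a': node 9→10
i=39 'd': node 10→11  → match P3@[37:39]

All matches (sorted): [[1,5],[3,4],[4,5],[5,1],[7,0],[7,5],[8,1],[11,2],[14,0],[14,5],[16,1],[18,0],[18,5],[22,0],[22,5],[27,0],[27,5],[30,3],[39,3]]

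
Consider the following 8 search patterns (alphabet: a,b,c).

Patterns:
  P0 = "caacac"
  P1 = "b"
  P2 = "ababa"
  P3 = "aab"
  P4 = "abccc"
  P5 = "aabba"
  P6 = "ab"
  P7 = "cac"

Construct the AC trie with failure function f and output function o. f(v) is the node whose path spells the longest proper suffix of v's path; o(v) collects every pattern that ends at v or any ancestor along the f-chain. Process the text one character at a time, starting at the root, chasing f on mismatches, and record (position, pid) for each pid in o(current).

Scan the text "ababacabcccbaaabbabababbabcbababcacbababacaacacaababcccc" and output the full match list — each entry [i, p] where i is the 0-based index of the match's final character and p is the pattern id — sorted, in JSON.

Build:
Trie (insert patterns):
  0='ε' goto a→8 b→7 c→1
  1='c' goto a→2
  2='ca' goto a→3 c→20
  3='caa' goto c→4
  4='caac' goto a→5
  5='caaca' goto c→6
  6='caacac' goto ·  ←P0
  7='b' goto ·  ←P1
  8='a' goto a→13 b→9
  9='ab' goto a→10 c→15  ←P6
  10='aba' goto b→11
  11='abab' goto a→12
  12='ababa' goto ·  ←P2
  13='aa' goto b→14
  14='aab' goto b→18  ←P3
  15='abc' goto c→16
  16='abcc' goto c→17
  17='abccc' goto ·  ←P4
  18='aabb' goto a→19
  19='aabba' goto ·  ←P5
  20='cac' goto ·  ←P7

BFS fail/out derivation:
  fail(1) 'c': from fail(0)=0 chase 'c': 0 ⇒ 0;  out=∅∪out(0)=∅
  fail(7) 'b': from fail(0)=0 chase 'b': 0 ⇒ 0;  out={1}∪out(0)={1}
  fail(8) 'a': from fail(0)=0 chase 'a': 0 ⇒ 0;  out=∅∪out(0)=∅
  fail(2) 'ca': from fail(1)=0 chase 'a': 0 ⇒ 8;  out=∅∪out(8)=∅
  fail(9) 'ab': from fail(8)=0 chase 'b': 0 ⇒ 7;  out={6}∪out(7)={1,6}
  fail(13) 'aa': from fail(8)=0 chase 'a': 0 ⇒ 8;  out=∅∪out(8)=∅
  fail(3) 'caa': from fail(2)=8 chase 'a': 8 ⇒ 13;  out=∅∪out(13)=∅
  fail(10) 'aba': from fail(9)=7 chase 'a': 7→0 ⇒ 8;  out=∅∪out(8)=∅
  fail(14) 'aab': from fail(13)=8 chase 'b': 8 ⇒ 9;  out={3}∪out(9)={1,3,6}
  fail(15) 'abc': from fail(9)=7 chase 'c': 7→0 ⇒ 1;  out=∅∪out(1)=∅
  fail(20) 'cac': from fail(2)=8 chase 'c': 8→0 ⇒ 1;  out={7}∪out(1)={7}
  fail(4) 'caac': from fail(3)=13 chase 'c': 13→8→0 ⇒ 1;  out=∅∪out(1)=∅
  fail(11) 'abab': from fail(10)=8 chase 'b': 8 ⇒ 9;  out=∅∪out(9)={1,6}
  fail(16) 'abcc': from fail(15)=1 chase 'c': 1→0 ⇒ 1;  out=∅∪out(1)=∅
  fail(18) 'aabb': from fail(14)=9 chase 'b': 9→7→0 ⇒ 7;  out=∅∪out(7)={1}
  fail(5) 'caaca': from fail(4)=1 chase 'a': 1 ⇒ 2;  out=∅∪out(2)=∅
  fail(12) 'ababa': from fail(11)=9 chase 'a': 9 ⇒ 10;  out={2}∪out(10)={2}
  fail(17) 'abccc': from fail(16)=1 chase 'c': 1→0 ⇒ 1;  out={4}∪out(1)={4}
  fail(19) 'aabba': from fail(18)=7 chase 'a': 7→0 ⇒ 8;  out={5}∪out(8)={5}
  fail(6) 'caacac': from fail(5)=2 chase 'c': 2 ⇒ 20;  out={0}∪out(20)={0,7}

Run:
i=0 'a': node 0→8
i=1 'b': node 8→9  ** P1@[1:1],P6@[0:1]
i=2 'a': node 9→10
i=3 'b': node 10→11  ** P1@[3:3],P6@[2:3]
i=4 'a': node 11→12  ** P2@[0:4]
i=5 'c': node 12→1 (fail-walked)
i=6 'a': node 1→2
i=7 'b': node 2→9 (fail-walked)  ** P1@[7:7],P6@[6:7]
i=8 'c': node 9→15
i=9 'c': node 15→16
i=10 'c': node 16→17  ** P4@[6:10]
i=11 'b': node 17→7 (fail-walked)  ** P1@[11:11]
i=12 'a': node 7→8 (fail-walked)
i=13 'a': node 8→13
i=14 'a': node 13→13 (fail-walked)
i=15 'b': node 13→14  ** P1@[15:15],P3@[13:15],P6@[14:15]
i=16 'b': node 14→18  ** P1@[16:16]
i=17 'a': node 18→19  ** P5@[13:17]
i=18 'b': node 19→9 (fail-walked)  ** P1@[18:18],P6@[17:18]
i=19 'a': node 9→10
i=20 'b': node 10→11  ** P1@[20:20],P6@[19:20]
i=21 'a': node 11→12  ** P2@[17:21]
i=22 'b': node 12→11 (fail-walked)  ** P1@[22:22],P6@[21:22]
i=23 'b': node 11→7 (fail-walked)  ** P1@[23:23]
i=24 'a': node 7→8 (fail-walked)
i=25 'b': node 8→9  ** P1@[25:25],P6@[24:25]
i=26 'c': node 9→15
i=27 'b': node 15→7 (fail-walked)  ** P1@[27:27]
i=28 'a': node 7→8 (fail-walked)
i=29 'b': node 8→9  ** P1@[29:29],P6@[28:29]
i=30 'a': node 9→10
i=31 'b': node 10→11  ** P1@[31:31],P6@[30:31]
i=32 'c': node 11→15 (fail-walked)
i=33 'a': node 15→2 (fail-walked)
i=34 'c': node 2→20  ** P7@[32:34]
i=35 'b': node 20→7 (fail-walked)  ** P1@[35:35]
i=36 'a': node 7→8 (fail-walked)
i=37 'b': node 8→9  ** P1@[37:37],P6@[36:37]
i=38 'a': node 9→10
i=39 'b': node 10→11  ** P1@[39:39],P6@[38:39]
i=40 'a': node 11→12  ** P2@[36:40]
i=41 'c': node 12→1 (fail-walked)
i=42 'a': node 1→2
i=43 'a': node 2→3
i=44 'c': node 3→4
i=45 'a': node 4→5
i=46 'c': node 5→6  ** P0@[41:46],P7@[44:46]
i=47 'a': node 6→2 (fail-walked)
i=48 'a': node 2→3
i=49 'b': node 3→14 (fail-walked)  ** P1@[49:49],P3@[47:49],P6@[48:49]
i=50 'a': node 14→10 (fail-walked)
i=51 'b': node 10→11  ** P1@[51:51],P6@[50:51]
i=52 'c': node 11→15 (fail-walked)
i=53 'c': node 15→16
i=54 'c': node 16→17  ** P4@[50:54]
i=55 'c': node 17→1 (fail-walked)

Result: [[1,1],[1,6],[3,1],[3,6],[4,2],[7,1],[7,6],[10,4],[11,1],[15,1],[15,3],[15,6],[16,1],[17,5],[18,1],[18,6],[20,1],[20,6],[21,2],[22,1],[22,6],[23,1],[25,1],[25,6],[27,1],[29,1],[29,6],[31,1],[31,6],[34,7],[35,1],[37,1],[37,6],[39,1],[39,6],[40,2],[46,0],[46,7],[49,1],[49,3],[49,6],[51,1],[51,6],[54,4]]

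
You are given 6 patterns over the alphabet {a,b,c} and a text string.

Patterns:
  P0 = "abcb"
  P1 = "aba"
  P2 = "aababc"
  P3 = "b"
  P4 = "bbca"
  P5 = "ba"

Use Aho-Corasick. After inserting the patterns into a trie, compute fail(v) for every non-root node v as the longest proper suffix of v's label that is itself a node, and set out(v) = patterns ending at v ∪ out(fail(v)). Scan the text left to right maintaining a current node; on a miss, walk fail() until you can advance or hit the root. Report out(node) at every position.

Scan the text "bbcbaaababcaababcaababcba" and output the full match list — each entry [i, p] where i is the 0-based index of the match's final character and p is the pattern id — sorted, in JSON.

Build automaton:
Trie nodes:
  n0 'ε': a→1 b→11
  n1 'a': a→6 b→2
  n2 'ab': a→5 c→3
  n3 'abc': b→4
  n4 'abcb': ·  ←P0
  n5 'aba': ·  ←P1
  n6 'aa': b→7
  n7 'aab': a→8
  n8 'aaba': b→9
  n9 'aabab': c→10
  n10 'aababc': ·  ←P2
  n11 'b': a→15 b→12  ←P3
  n12 'bb': c→13
  n13 'bbc': a→14
  n14 'bbca': ·  ←P4
  n15 'ba': ·  ←P5

Failure links (BFS by depth):
  n1('a'): parent n0 fail=0; on 'a' 0 → fail=0;  out ∅∪∅=∅
  n11('b'): parent n0 fail=0; on 'b' 0 → fail=0;  out {3}∪∅={3}
  n2('ab'): parent n1 fail=0; on 'b' 0 → fail=11;  out ∅∪{3}={3}
  n6('aa'): parent n1 fail=0; on 'a' 0 → fail=1;  out ∅∪∅=∅
  n12('bb'): parent n11 fail=0; on 'b' 0 → fail=11;  out ∅∪{3}={3}
  n15('ba'): parent n11 fail=0; on 'a' 0 → fail=1;  out {5}∪∅={5}
  n3('abc'): parent n2 fail=11; on 'c' 11→0 → fail=0;  out ∅∪∅=∅
  n5('aba'): parent n2 fail=11; on 'a' 11 → fail=15;  out {1}∪{5}={1,5}
  n7('aab'): parent n6 fail=1; on 'b' 1 → fail=2;  out ∅∪{3}={3}
  n13('bbc'): parent n12 fail=11; on 'c' 11→0 → fail=0;  out ∅∪∅=∅
  n4('abcb'): parent n3 fail=0; on 'b' 0 → fail=11;  out {0}∪{3}={0,3}
  n8('aaba'): parent n7 fail=2; on 'a' 2 → fail=5;  out ∅∪{1,5}={1,5}
  n14('bbca'): parent n13 fail=0; on 'a' 0 → fail=1;  out {4}∪∅={4}
  n9('aabab'): parent n8 fail=5; on 'b' 5→15→1 → fail=2;  out ∅∪{3}={3}
  n10('aababc'): parent n9 fail=2; on 'c' 2 → fail=3;  out {2}∪∅={2}

Run:
[0] read 'b'  n0⇒n11  emit P3@[0:0]
[1] read 'b'  n11⇒n12  emit P3@[1:1]
[2] read 'c'  n12⇒n13
[3] read 'b'  n13⇒n11 (via fail)  emit P3@[3:3]
[4] read 'a'  n11⇒n15  emit P5@[3:4]
[5] read 'a'  n15⇒n6 (via fail)
[6] read 'a'  n6⇒n6 (via fail)
[7] read 'b'  n6⇒n7  emit P3@[7:7]
[8] read 'a'  n7⇒n8  emit P1@[6:8],P5@[7:8]
[9] read 'b'  n8⇒n9  emit P3@[9:9]
[10] read 'c'  n9⇒n10  emit P2@[5:10]
[11] read 'a'  n10⇒n1 (via fail)
[12] read 'a'  n1⇒n6
[13] read 'b'  n6⇒n7  emit P3@[13:13]
[14] read 'a'  n7⇒n8  emit P1@[12:14],P5@[13:14]
[15] read 'b'  n8⇒n9  emit P3@[15:15]
[16] read 'c'  n9⇒n10  emit P2@[11:16]
[17] read 'a'  n10⇒n1 (via fail)
[18] read 'a'  n1⇒n6
[19] read 'b'  n6⇒n7  emit P3@[19:19]
[20] read 'a'  n7⇒n8  emit P1@[18:20],P5@[19:20]
[21] read 'b'  n8⇒n9  emit P3@[21:21]
[22] read 'c'  n9⇒n10  emit P2@[17:22]
[23] read 'b'  n10⇒n4 (via fail)  emit P0@[20:23],P3@[23:23]
[24] read 'a'  n4⇒n15 (via fail)  emit P5@[23:24]

All matches (sorted): [[0,3],[1,3],[3,3],[4,5],[7,3],[8,1],[8,5],[9,3],[10,2],[13,3],[14,1],[14,5],[15,3],[16,2],[19,3],[20,1],[20,5],[21,3],[22,2],[23,0],[23,3],[24,5]]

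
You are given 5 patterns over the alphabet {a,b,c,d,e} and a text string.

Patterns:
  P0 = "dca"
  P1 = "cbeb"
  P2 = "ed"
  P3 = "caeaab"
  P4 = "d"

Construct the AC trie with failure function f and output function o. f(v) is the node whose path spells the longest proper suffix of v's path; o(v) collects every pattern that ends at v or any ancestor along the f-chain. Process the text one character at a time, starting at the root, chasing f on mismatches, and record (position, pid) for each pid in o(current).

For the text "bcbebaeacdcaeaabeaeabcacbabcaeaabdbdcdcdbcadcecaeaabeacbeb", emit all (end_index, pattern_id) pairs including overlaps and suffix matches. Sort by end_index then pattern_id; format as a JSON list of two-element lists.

Build automaton:
Trie (insert patterns):
  n0 'ε': c→4 d→1 e→8
  n1 'd': c→2  [P4 ends]
  n2 'dc': a→3
  n3 'dca': ·  [P0 ends]
  n4 'c': a→10 b→5
  n5 'cb': e→6
  n6 'cbe': b→7
  n7 'cbeb': ·  [P1 ends]
  n8 'e': d→9
  n9 'ed': ·  [P2 ends]
  n10 'ca': e→11
  n11 'cae': a→12
  n12 'caea': a→13
  n13 'caeaa': b→14
  n14 'caeaab': ·  [P3 ends]

Failure links (BFS by depth):
  fail(1) 'd': from fail(0)=0 chase 'd': 0 ⇒ 0;  out={4}∪out(0)={4}
  fail(4) 'c': from fail(0)=0 chase 'c': 0 ⇒ 0;  out=∅∪out(0)=∅
  fail(8) 'e': from fail(0)=0 chase 'e': 0 ⇒ 0;  out=∅∪out(0)=∅
  fail(2) 'dc': from fail(1)=0 chase 'c': 0 ⇒ 4;  out=∅∪out(4)=∅
  fail(5) 'cb': from fail(4)=0 chase 'b': 0 ⇒ 0;  out=∅∪out(0)=∅
  fail(9) 'ed': from fail(8)=0 chase 'd': 0 ⇒ 1;  out={2}∪out(1)={2,4}
  fail(10) 'ca': from fail(4)=0 chase 'a': 0 ⇒ 0;  out=∅∪out(0)=∅
  fail(3) 'dca': from fail(2)=4 chase 'a': 4 ⇒ 10;  out={0}∪out(10)={0}
  fail(6) 'cbe': from fail(5)=0 chase 'e': 0 ⇒ 8;  out=∅∪out(8)=∅
  fail(11) 'cae': from fail(10)=0 chase 'e': 0 ⇒ 8;  out=∅∪out(8)=∅
  fail(7) 'cbeb': from fail(6)=8 chase 'b': 8→0 ⇒ 0;  out={1}∪out(0)={1}
  fail(12) 'caea': from fail(11)=8 chase 'a': 8→0 ⇒ 0;  out=∅∪out(0)=∅
  fail(13) 'caeaa': from fail(12)=0 chase 'a': 0 ⇒ 0;  out=∅∪out(0)=∅
  fail(14) 'caeaab': from fail(13)=0 chase 'b': 0 ⇒ 0;  out={3}∪out(0)={3}

Text stream:
pos 0 'b': at 0
pos 1 'c': at 4
pos 2 'b': at 5
pos 3 'e': at 6
pos 4 'b': at 7  emit P1@[1:4]
pos 5 'a': at 0 ·f
pos 6 'e': at 8
pos 7 'a': at 0 ·f
pos 8 'c': at 4
pos 9 'd': at 1 ·f  emit P4@[9:9]
pos 10 'c': at 2
pos 11 'a': at 3  emit P0@[9:11]
pos 12 'e': at 11 ·f
pos 13 'a': at 12
pos 14 'a': at 13
pos 15 'b': at 14  emit P3@[10:15]
pos 16 'e': at 8 ·f
pos 17 'a': at 0 ·f
pos 18 'e': at 8
pos 19 'a': at 0 ·f
pos 20 'b': at 0
pos 21 'c': at 4
pos 22 'a': at 10
pos 23 'c': at 4 ·f
pos 24 'b': at 5
pos 25 'a': at 0 ·f
pos 26 'b': at 0
pos 27 'c': at 4
pos 28 'a': at 10
pos 29 'e': at 11
pos 30 'a': at 12
pos 31 'a': at 13
pos 32 'b': at 14  emit P3@[27:32]
pos 33 'd': at 1 ·f  emit P4@[33:33]
pos 34 'b': at 0 ·f
pos 35 'd': at 1  emit P4@[35:35]
pos 36 'c': at 2
pos 37 'd': at 1 ·f  emit P4@[37:37]
pos 38 'c': at 2
pos 39 'd': at 1 ·f  emit P4@[39:39]
pos 40 'b': at 0 ·f
pos 41 'c': at 4
pos 42 'a': at 10
pos 43 'd': at 1 ·f  emit P4@[43:43]
pos 44 'c': at 2
pos 45 'e': at 8 ·f
pos 46 'c': at 4 ·f
pos 47 'a': at 10
pos 48 'e': at 11
pos 49 'a': at 12
pos 50 'a': at 13
pos 51 'b': at 14  emit P3@[46:51]
pos 52 'e': at 8 ·f
pos 53 'a': at 0 ·f
pos 54 'c': at 4
pos 55 'b': at 5
pos 56 'e': at 6
pos 57 'b': at 7  emit P1@[54:57]

All matches (sorted): [[4,1],[9,4],[11,0],[15,3],[32,3],[33,4],[35,4],[37,4],[39,4],[43,4],[51,3],[57,1]]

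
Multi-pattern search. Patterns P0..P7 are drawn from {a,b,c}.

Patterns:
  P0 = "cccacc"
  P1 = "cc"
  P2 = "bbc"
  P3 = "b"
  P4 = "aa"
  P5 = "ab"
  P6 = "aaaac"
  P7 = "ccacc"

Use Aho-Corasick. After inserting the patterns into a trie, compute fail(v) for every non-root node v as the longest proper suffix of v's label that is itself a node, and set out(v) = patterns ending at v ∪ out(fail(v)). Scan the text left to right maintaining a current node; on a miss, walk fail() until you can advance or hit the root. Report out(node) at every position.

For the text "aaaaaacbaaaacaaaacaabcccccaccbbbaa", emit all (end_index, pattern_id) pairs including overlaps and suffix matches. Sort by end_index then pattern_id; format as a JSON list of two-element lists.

Construct AC machine:
Trie nodes:
  n0 'ε': a→10 b→7 c→1
  n1 'c': c→2
  n2 'cc': a→16 c→3  ←P1
  n3 'ccc': a→4
  n4 'ccca': c→5
  n5 'cccac': c→6
  n6 'cccacc': ·  ←P0
  n7 'b': b→8  ←P3
  n8 'bb': c→9
  n9 'bbc': ·  ←P2
  n10 'a': a→11 b→12
  n11 'aa': a→13  ←P4
  n12 'ab': ·  ←P5
  n13 'aaa': a→14
  n14 'aaaa': c→15
  n15 'aaaac': ·  ←P6
  n16 'cca': c→17
  n17 'ccac': c→18
  n18 'ccacc': ·  ←P7

Failure links (BFS by depth):
  fail(1) 'c': from fail(0)=0 chase 'c': 0 ⇒ 0;  out=∅∪out(0)=∅
  fail(7) 'b': from fail(0)=0 chase 'b': 0 ⇒ 0;  out={3}∪out(0)={3}
  fail(10) 'a': from fail(0)=0 chase 'a': 0 ⇒ 0;  out=∅∪out(0)=∅
  fail(2) 'cc': from fail(1)=0 chase 'c': 0 ⇒ 1;  out={1}∪out(1)={1}
  fail(8) 'bb': from fail(7)=0 chase 'b': 0 ⇒ 7;  out=∅∪out(7)={3}
  fail(11) 'aa': from fail(10)=0 chase 'a': 0 ⇒ 10;  out={4}∪out(10)={4}
  fail(12) 'ab': from fail(10)=0 chase 'b': 0 ⇒ 7;  out={5}∪out(7)={3,5}
  fail(3) 'ccc': from fail(2)=1 chase 'c': 1 ⇒ 2;  out=∅∪out(2)={1}
  fail(9) 'bbc': from fail(8)=7 chase 'c': 7→0 ⇒ 1;  out={2}∪out(1)={2}
  fail(13) 'aaa': from fail(11)=10 chase 'a': 10 ⇒ 11;  out=∅∪out(11)={4}
  fail(16) 'cca': from fail(2)=1 chase 'a': 1→0 ⇒ 10;  out=∅∪out(10)=∅
  fail(4) 'ccca': from fail(3)=2 chase 'a': 2 ⇒ 16;  out=∅∪out(16)=∅
  fail(14) 'aaaa': from fail(13)=11 chase 'a': 11 ⇒ 13;  out=∅∪out(13)={4}
  fail(17) 'ccac': from fail(16)=10 chase 'c': 10→0 ⇒ 1;  out=∅∪out(1)=∅
  fail(5) 'cccac': from fail(4)=16 chase 'c': 16 ⇒ 17;  out=∅∪out(17)=∅
  fail(15) 'aaaac': from fail(14)=13 chase 'c': 13→11→10→0 ⇒ 1;  out={6}∪out(1)={6}
  fail(18) 'ccacc': from fail(17)=1 chase 'c': 1 ⇒ 2;  out={7}∪out(2)={1,7}
  fail(6) 'cccacc': from fail(5)=17 chase 'c': 17 ⇒ 18;  out={0}∪out(18)={0,1,7}

Scan:
i=0 'a': node 0→10
i=1 'a': node 10→11  → match P4@[0:1]
i=2 'a': node 11→13  → match P4@[1:2]
i=3 'a': node 13→14  → match P4@[2:3]
i=4 'a': node 14→14 (fail-walked)  → match P4@[3:4]
i=5 'a': node 14→14 (fail-walked)  → match P4@[4:5]
i=6 'c': node 14→15  → match P6@[2:6]
i=7 'b': node 15→7 (fail-walked)  → match P3@[7:7]
i=8 'a': node 7→10 (fail-walked)
i=9 'a': node 10→11  → match P4@[8:9]
i=10 'a': node 11→13  → match P4@[9:10]
i=11 'a': node 13→14  → match P4@[10:11]
i=12 'c': node 14→15  → match P6@[8:12]
i=13 'a': node 15→10 (fail-walked)
i=14 'a': node 10→11  → match P4@[13:14]
i=15 'a': node 11→13  → match P4@[14:15]
i=16 'a': node 13→14  → match P4@[15:16]
i=17 'c': node 14→15  → match P6@[13:17]
i=18 'a': node 15→10 (fail-walked)
i=19 'a': node 10→11  → match P4@[18:19]
i=20 'b': node 11→12 (fail-walked)  → match P3@[20:20],P5@[19:20]
i=21 'c': node 12→1 (fail-walked)
i=22 'c': node 1→2  → match P1@[21:22]
i=23 'c': node 2→3  → match P1@[22:23]
i=24 'c': node 3→3 (fail-walked)  → match P1@[23:24]
i=25 'c': node 3→3 (fail-walked)  → match P1@[24:25]
i=26 'a': node 3→4
i=27 'c': node 4→5
i=28 'c': node 5→6  → match P0@[23:28],P1@[27:28],P7@[24:28]
i=29 'b': node 6→7 (fail-walked)  → match P3@[29:29]
i=30 'b': node 7→8  → match P3@[30:30]
i=31 'b': node 8→8 (fail-walked)  → match P3@[31:31]
i=32 'a': node 8→10 (fail-walked)
i=33 'a': node 10→11  → match P4@[32:33]

All matches (sorted): [[1,4],[2,4],[3,4],[4,4],[5,4],[6,6],[7,3],[9,4],[10,4],[11,4],[12,6],[14,4],[15,4],[16,4],[17,6],[19,4],[20,3],[20,5],[22,1],[23,1],[24,1],[25,1],[28,0],[28,1],[28,7],[29,3],[30,3],[31,3],[33,4]]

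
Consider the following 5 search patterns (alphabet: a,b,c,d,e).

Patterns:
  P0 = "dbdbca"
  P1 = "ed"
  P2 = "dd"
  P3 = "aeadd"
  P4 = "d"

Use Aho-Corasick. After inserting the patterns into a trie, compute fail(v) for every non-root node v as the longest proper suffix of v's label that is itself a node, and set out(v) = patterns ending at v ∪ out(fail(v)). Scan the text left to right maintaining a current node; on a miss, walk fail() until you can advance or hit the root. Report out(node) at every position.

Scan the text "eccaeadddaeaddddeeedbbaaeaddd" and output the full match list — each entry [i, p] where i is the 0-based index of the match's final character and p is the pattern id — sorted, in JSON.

Build automaton:
Trie (insert patterns):
  n0 'ε': a→10 d→1 e→7
  n1 'd': b→2 d→9  ←P4
  n2 'db': d→3
  n3 'dbd': b→4
  n4 'dbdb': c→5
  n5 'dbdbc': a→6
  n6 'dbdbca': ·  ←P0
  n7 'e': d→8
  n8 'ed': ·  ←P1
  n9 'dd': ·  ←P2
  n10 'a': e→11
  n11 'ae': a→12
  n12 'aea': d→13
  n13 'aead': d→14
  n14 'aeadd': ·  ←P3

Failure links (BFS by depth):
  n1('d'): parent n0 fail=0; on 'd' 0 → fail=0;  out {4}∪∅={4}
  n7('e'): parent n0 fail=0; on 'e' 0 → fail=0;  out ∅∪∅=∅
  n10('a'): parent n0 fail=0; on 'a' 0 → fail=0;  out ∅∪∅=∅
  n2('db'): parent n1 fail=0; on 'b' 0 → fail=0;  out ∅∪∅=∅
  n8('ed'): parent n7 fail=0; on 'd' 0 → fail=1;  out {1}∪{4}={1,4}
  n9('dd'): parent n1 fail=0; on 'd' 0 → fail=1;  out {2}∪{4}={2,4}
  n11('ae'): parent n10 fail=0; on 'e' 0 → fail=7;  out ∅∪∅=∅
  n3('dbd'): parent n2 fail=0; on 'd' 0 → fail=1;  out ∅∪{4}={4}
  n12('aea'): parent n11 fail=7; on 'a' 7→0 → fail=10;  out ∅∪∅=∅
  n4('dbdb'): parent n3 fail=1; on 'b' 1 → fail=2;  out ∅∪∅=∅
  n13('aead'): parent n12 fail=10; on 'd' 10→0 → fail=1;  out ∅∪{4}={4}
  n5('dbdbc'): parent n4 fail=2; on 'c' 2→0 → fail=0;  out ∅∪∅=∅
  n14('aeadd'): parent n13 fail=1; on 'd' 1 → fail=9;  out {3}∪{2,4}={2,3,4}
  n6('dbdbca'): parent n5 fail=0; on 'a' 0 → fail=10;  out {0}∪∅={0}

Scan:
i=0 'e': node 0→7
i=1 'c': node 7→0 (via fail)
i=2 'c': node 0→0
i=3 'a': node 0→10
i=4 'e': node 10→11
i=5 'a': node 11→12
i=6 'd': node 12→13  → match P4@[6:6]
i=7 'd': node 13→14  → match P2@[6:7],P3@[3:7],P4@[7:7]
i=8 'd': node 14→9 (via fail)  → match P2@[7:8],P4@[8:8]
i=9 'a': node 9→10 (via fail)
i=10 'e': node 10→11
i=11 'a': node 11→12
i=12 'd': node 12→13  → match P4@[12:12]
i=13 'd': node 13→14  → match P2@[12:13],P3@[9:13],P4@[13:13]
i=14 'd': node 14→9 (via fail)  → match P2@[13:14],P4@[14:14]
i=15 'd': node 9→9 (via fail)  → match P2@[14:15],P4@[15:15]
i=16 'e': node 9→7 (via fail)
i=17 'e': node 7→7 (via fail)
i=18 'e': node 7→7 (via fail)
i=19 'd': node 7→8  → match P1@[18:19],P4@[19:19]
i=20 'b': node 8→2 (via fail)
i=21 'b': node 2→0 (via fail)
i=22 'a': node 0→10
i=23 'a': node 10→10 (via fail)
i=24 'e': node 10→11
i=25 'a': node 11→12
i=26 'd': node 12→13  → match P4@[26:26]
i=27 'd': node 13→14  → match P2@[26:27],P3@[23:27],P4@[27:27]
i=28 'd': node 14→9 (via fail)  → match P2@[27:28],P4@[28:28]

Result: [[6,4],[7,2],[7,3],[7,4],[8,2],[8,4],[12,4],[13,2],[13,3],[13,4],[14,2],[14,4],[15,2],[15,4],[19,1],[19,4],[26,4],[27,2],[27,3],[27,4],[28,2],[28,4]]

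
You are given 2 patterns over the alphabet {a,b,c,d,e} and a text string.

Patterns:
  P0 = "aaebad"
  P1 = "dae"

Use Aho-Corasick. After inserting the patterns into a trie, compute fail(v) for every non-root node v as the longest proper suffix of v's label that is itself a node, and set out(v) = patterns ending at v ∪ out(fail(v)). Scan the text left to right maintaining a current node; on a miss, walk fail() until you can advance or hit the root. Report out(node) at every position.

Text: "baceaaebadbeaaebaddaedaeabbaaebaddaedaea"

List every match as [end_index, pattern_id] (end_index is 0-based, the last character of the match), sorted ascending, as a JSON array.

Build automaton:
Trie (insert patterns):
  n0 'ε': a→1 d→7
  n1 'a': a→2
  n2 'aa': e→3
  n3 'aae': b→4
  n4 'aaeb': a→5
  n5 'aaeba': d→6
  n6 'aaebad': ·  [P0 ends]
  n7 'd': a→8
  n8 'da': e→9
  n9 'dae': ·  [P1 ends]

Failure links (BFS by depth):
  fail(1) 'a': from fail(0)=0 chase 'a': 0 ⇒ 0;  out=∅∪out(0)=∅
  fail(7) 'd': from fail(0)=0 chase 'd': 0 ⇒ 0;  out=∅∪out(0)=∅
  fail(2) 'aa': from fail(1)=0 chase 'a': 0 ⇒ 1;  out=∅∪out(1)=∅
  fail(8) 'da': from fail(7)=0 chase 'a': 0 ⇒ 1;  out=∅∪out(1)=∅
  fail(3) 'aae': from fail(2)=1 chase 'e': 1→0 ⇒ 0;  out=∅∪out(0)=∅
  fail(9) 'dae': from fail(8)=1 chase 'e': 1→0 ⇒ 0;  out={1}∪out(0)={1}
  fail(4) 'aaeb': from fail(3)=0 chase 'b': 0 ⇒ 0;  out=∅∪out(0)=∅
  fail(5) 'aaeba': from fail(4)=0 chase 'a': 0 ⇒ 1;  out=∅∪out(1)=∅
  fail(6) 'aaebad': from fail(5)=1 chase 'd': 1→0 ⇒ 7;  out={0}∪out(7)={0}

Scan:
[0] read 'b'  n0⇒n0
[1] read 'a'  n0⇒n1
[2] read 'c'  n1⇒n0 ·f
[3] read 'e'  n0⇒n0
[4] read 'a'  n0⇒n1
[5] read 'a'  n1⇒n2
[6] read 'e'  n2⇒n3
[7] read 'b'  n3⇒n4
[8] read 'a'  n4⇒n5
[9] read 'd'  n5⇒n6  → match P0@[4:9]
[10] read 'b'  n6⇒n0 ·f
[11] read 'e'  n0⇒n0
[12] read 'a'  n0⇒n1
[13] read 'a'  n1⇒n2
[14] read 'e'  n2⇒n3
[15] read 'b'  n3⇒n4
[16] read 'a'  n4⇒n5
[17] read 'd'  n5⇒n6  → match P0@[12:17]
[18] read 'd'  n6⇒n7 ·f
[19] read 'a'  n7⇒n8
[20] read 'e'  n8⇒n9  → match P1@[18:20]
[21] read 'd'  n9⇒n7 ·f
[22] read 'a'  n7⇒n8
[23] read 'e'  n8⇒n9  → match P1@[21:23]
[24] read 'a'  n9⇒n1 ·f
[25] read 'b'  n1⇒n0 ·f
[26] read 'b'  n0⇒n0
[27] read 'a'  n0⇒n1
[28] read 'a'  n1⇒n2
[29] read 'e'  n2⇒n3
[30] read 'b'  n3⇒n4
[31] read 'a'  n4⇒n5
[32] read 'd'  n5⇒n6  → match P0@[27:32]
[33] read 'd'  n6⇒n7 ·f
[34] read 'a'  n7⇒n8
[35] read 'e'  n8⇒n9  → match P1@[33:35]
[36] read 'd'  n9⇒n7 ·f
[37] read 'a'  n7⇒n8
[38] read 'e'  n8⇒n9  → match P1@[36:38]
[39] read 'a'  n9⇒n1 ·f

Matches: [[9,0],[17,0],[20,1],[23,1],[32,0],[35,1],[38,1]]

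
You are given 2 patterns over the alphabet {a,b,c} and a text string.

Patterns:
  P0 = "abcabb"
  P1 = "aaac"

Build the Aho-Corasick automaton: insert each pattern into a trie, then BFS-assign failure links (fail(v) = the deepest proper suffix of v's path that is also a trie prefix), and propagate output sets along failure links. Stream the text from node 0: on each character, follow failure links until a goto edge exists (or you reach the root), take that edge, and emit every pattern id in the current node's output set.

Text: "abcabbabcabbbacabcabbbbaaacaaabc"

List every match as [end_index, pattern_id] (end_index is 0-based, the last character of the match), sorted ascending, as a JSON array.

Build:
Trie nodes:
  n0 'ε': a→1
  n1 'a': a→7 b→2
  n2 'ab': c→3
  n3 'abc': a→4
  n4 'abca': b→5
  n5 'abcab': b→6
  n6 'abcabb': ·  [P0 ends]
  n7 'aa': a→8
  n8 'aaa': c→9
  n9 'aaac': ·  [P1 ends]

BFS fail/out derivation:
  fail(1) 'a': from fail(0)=0 chase 'a': 0 ⇒ 0;  out=∅∪out(0)=∅
  fail(2) 'ab': from fail(1)=0 chase 'b': 0 ⇒ 0;  out=∅∪out(0)=∅
  fail(7) 'aa': from fail(1)=0 chase 'a': 0 ⇒ 1;  out=∅∪out(1)=∅
  fail(3) 'abc': from fail(2)=0 chase 'c': 0 ⇒ 0;  out=∅∪out(0)=∅
  fail(8) 'aaa': from fail(7)=1 chase 'a': 1 ⇒ 7;  out=∅∪out(7)=∅
  fail(4) 'abca': from fail(3)=0 chase 'a': 0 ⇒ 1;  out=∅∪out(1)=∅
  fail(9) 'aaac': from fail(8)=7 chase 'c': 7→1→0 ⇒ 0;  out={1}∪out(0)={1}
  fail(5) 'abcab': from fail(4)=1 chase 'b': 1 ⇒ 2;  out=∅∪out(2)=∅
  fail(6) 'abcabb': from fail(5)=2 chase 'b': 2→0 ⇒ 0;  out={0}∪out(0)={0}

Run:
pos 0 'a': at 1
pos 1 'b': at 2
pos 2 'c': at 3
pos 3 'a': at 4
pos 4 'b': at 5
pos 5 'b': at 6  emit P0@[0:5]
pos 6 'a': at 1 ·f
pos 7 'b': at 2
pos 8 'c': at 3
pos 9 'a': at 4
pos 10 'b': at 5
pos 11 'b': at 6  emit P0@[6:11]
pos 12 'b': at 0 ·f
pos 13 'a': at 1
pos 14 'c': at 0 ·f
pos 15 'a': at 1
pos 16 'b': at 2
pos 17 'c': at 3
pos 18 'a': at 4
pos 19 'b': at 5
pos 20 'b': at 6  emit P0@[15:20]
pos 21 'b': at 0 ·f
pos 22 'b': at 0
pos 23 'a': at 1
pos 24 'a': at 7
pos 25 'a': at 8
pos 26 'c': at 9  emit P1@[23:26]
pos 27 'a': at 1 ·f
pos 28 'a': at 7
pos 29 'a': at 8
pos 30 'b': at 2 ·f
pos 31 'c': at 3

All matches (sorted): [[5,0],[11,0],[20,0],[26,1]]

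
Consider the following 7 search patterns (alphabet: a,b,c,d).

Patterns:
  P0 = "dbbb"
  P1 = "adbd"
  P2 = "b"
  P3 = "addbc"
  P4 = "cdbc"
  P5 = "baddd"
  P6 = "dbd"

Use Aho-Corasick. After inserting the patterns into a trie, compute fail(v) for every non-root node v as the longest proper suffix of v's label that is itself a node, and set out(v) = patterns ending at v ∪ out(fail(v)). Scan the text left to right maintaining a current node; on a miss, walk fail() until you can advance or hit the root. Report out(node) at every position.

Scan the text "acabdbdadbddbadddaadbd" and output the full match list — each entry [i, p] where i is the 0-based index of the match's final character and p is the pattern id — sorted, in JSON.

Build:
Trie (insert patterns):
  0='ε' goto a→5 b→9 c→13 d→1
  1='d' goto b→2
  2='db' goto b→3 d→21
  3='dbb' goto b→4
  4='dbbb' goto ·  ←P0
  5='a' goto d→6
  6='ad' goto b→7 d→10
  7='adb' goto d→8
  8='adbd' goto ·  ←P1
  9='b' goto a→17  ←P2
  10='add' goto b→11
  11='addb' goto c→12
  12='addbc' goto ·  ←P3
  13='c' goto d→14
  14='cd' goto b→15
  15='cdb' goto c→16
  16='cdbc' goto ·  ←P4
  17='ba' goto d→18
  18='bad' goto d→19
  19='badd' goto d→20
  20='baddd' goto ·  ←P5
  21='dbd' goto ·  ←P6

Failure links (BFS by depth):
  n1('d'): parent n0 fail=0; on 'd' 0 → fail=0;  out ∅∪∅=∅
  n5('a'): parent n0 fail=0; on 'a' 0 → fail=0;  out ∅∪∅=∅
  n9('b'): parent n0 fail=0; on 'b' 0 → fail=0;  out {2}∪∅={2}
  n13('c'): parent n0 fail=0; on 'c' 0 → fail=0;  out ∅∪∅=∅
  n2('db'): parent n1 fail=0; on 'b' 0 → fail=9;  out ∅∪{2}={2}
  n6('ad'): parent n5 fail=0; on 'd' 0 → fail=1;  out ∅∪∅=∅
  n14('cd'): parent n13 fail=0; on 'd' 0 → fail=1;  out ∅∪∅=∅
  n17('ba'): parent n9 fail=0; on 'a' 0 → fail=5;  out ∅∪∅=∅
  n3('dbb'): parent n2 fail=9; on 'b' 9→0 → fail=9;  out ∅∪{2}={2}
  n7('adb'): parent n6 fail=1; on 'b' 1 → fail=2;  out ∅∪{2}={2}
  n10('add'): parent n6 fail=1; on 'd' 1→0 → fail=1;  out ∅∪∅=∅
  n15('cdb'): parent n14 fail=1; on 'b' 1 → fail=2;  out ∅∪{2}={2}
  n18('bad'): parent n17 fail=5; on 'd' 5 → fail=6;  out ∅∪∅=∅
  n21('dbd'): parent n2 fail=9; on 'd' 9→0 → fail=1;  out {6}∪∅={6}
  n4('dbbb'): parent n3 fail=9; on 'b' 9→0 → fail=9;  out {0}∪{2}={0,2}
  n8('adbd'): parent n7 fail=2; on 'd' 2 → fail=21;  out {1}∪{6}={1,6}
  n11('addb'): parent n10 fail=1; on 'b' 1 → fail=2;  out ∅∪{2}={2}
  n16('cdbc'): parent n15 fail=2; on 'c' 2→9→0 → fail=13;  out {4}∪∅={4}
  n19('badd'): parent n18 fail=6; on 'd' 6 → fail=10;  out ∅∪∅=∅
  n12('addbc'): parent n11 fail=2; on 'c' 2→9→0 → fail=13;  out {3}∪∅={3}
  n20('baddd'): parent n19 fail=10; on 'd' 10→1→0 → fail=1;  out {5}∪∅={5}

Scan:
[0] read 'a'  n0⇒n5
[1] read 'c'  n5⇒n13 (fail-walked)
[2] read 'a'  n13⇒n5 (fail-walked)
[3] read 'b'  n5⇒n9 (fail-walked)  ** P2@[3:3]
[4] read 'd'  n9⇒n1 (fail-walked)
[5] read 'b'  n1⇒n2  ** P2@[5:5]
[6] read 'd'  n2⇒n21  ** P6@[4:6]
[7] read 'a'  n21⇒n5 (fail-walked)
[8] read 'd'  n5⇒n6
[9] read 'b'  n6⇒n7  ** P2@[9:9]
[10] read 'd'  n7⇒n8  ** P1@[7:10],P6@[8:10]
[11] read 'd'  n8⇒n1 (fail-walked)
[12] read 'b'  n1⇒n2  ** P2@[12:12]
[13] read 'a'  n2⇒n17 (fail-walked)
[14] read 'd'  n17⇒n18
[15] read 'd'  n18⇒n19
[16] read 'd'  n19⇒n20  ** P5@[12:16]
[17] read 'a'  n20⇒n5 (fail-walked)
[18] read 'a'  n5⇒n5 (fail-walked)
[19] read 'd'  n5⇒n6
[20] read 'b'  n6⇒n7  ** P2@[20:20]
[21] read 'd'  n7⇒n8  ** P1@[18:21],P6@[19:21]

Matches: [[3,2],[5,2],[6,6],[9,2],[10,1],[10,6],[12,2],[16,5],[20,2],[21,1],[21,6]]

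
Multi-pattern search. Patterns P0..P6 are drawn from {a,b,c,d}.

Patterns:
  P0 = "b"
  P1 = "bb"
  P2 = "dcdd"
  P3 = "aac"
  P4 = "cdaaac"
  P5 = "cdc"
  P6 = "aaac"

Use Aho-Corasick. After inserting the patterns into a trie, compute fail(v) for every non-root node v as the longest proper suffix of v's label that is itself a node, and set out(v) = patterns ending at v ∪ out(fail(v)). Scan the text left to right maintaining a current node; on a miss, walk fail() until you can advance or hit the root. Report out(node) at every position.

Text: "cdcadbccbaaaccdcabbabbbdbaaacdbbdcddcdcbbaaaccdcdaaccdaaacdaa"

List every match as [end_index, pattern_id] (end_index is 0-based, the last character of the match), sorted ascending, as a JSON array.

Construct AC machine:
Trie nodes:
  n0 'ε': a→7 b→1 c→10 d→3
  n1 'b': b→2  [P0 ends]
  n2 'bb': ·  [P1 ends]
  n3 'd': c→4
  n4 'dc': d→5
  n5 'dcd': d→6
  n6 'dcdd': ·  [P2 ends]
  n7 'a': a→8
  n8 'aa': a→17 c→9
  n9 'aac': ·  [P3 ends]
  n10 'c': d→11
  n11 'cd': a→12 c→16
  n12 'cda': a→13
  n13 'cdaa': a→14
  n14 'cdaaa': c→15
  n15 'cdaaac': ·  [P4 ends]
  n16 'cdc': ·  [P5 ends]
  n17 'aaa': c→18
  n18 'aaac': ·  [P6 ends]

Failure links (BFS by depth):
  n1('b'): parent n0 fail=0; on 'b' 0 → fail=0;  out {0}∪∅={0}
  n3('d'): parent n0 fail=0; on 'd' 0 → fail=0;  out ∅∪∅=∅
  n7('a'): parent n0 fail=0; on 'a' 0 → fail=0;  out ∅∪∅=∅
  n10('c'): parent n0 fail=0; on 'c' 0 → fail=0;  out ∅∪∅=∅
  n2('bb'): parent n1 fail=0; on 'b' 0 → fail=1;  out {1}∪{0}={0,1}
  n4('dc'): parent n3 fail=0; on 'c' 0 → fail=10;  out ∅∪∅=∅
  n8('aa'): parent n7 fail=0; on 'a' 0 → fail=7;  out ∅∪∅=∅
  n11('cd'): parent n10 fail=0; on 'd' 0 → fail=3;  out ∅∪∅=∅
  n5('dcd'): parent n4 fail=10; on 'd' 10 → fail=11;  out ∅∪∅=∅
  n9('aac'): parent n8 fail=7; on 'c' 7→0 → fail=10;  out {3}∪∅={3}
  n12('cda'): parent n11 fail=3; on 'a' 3→0 → fail=7;  out ∅∪∅=∅
  n16('cdc'): parent n11 fail=3; on 'c' 3 → fail=4;  out {5}∪∅={5}
  n17('aaa'): parent n8 fail=7; on 'a' 7 → fail=8;  out ∅∪∅=∅
  n6('dcdd'): parent n5 fail=11; on 'd' 11→3→0 → fail=3;  out {2}∪∅={2}
  n13('cdaa'): parent n12 fail=7; on 'a' 7 → fail=8;  out ∅∪∅=∅
  n18('aaac'): parent n17 fail=8; on 'c' 8 → fail=9;  out {6}∪{3}={3,6}
  n14('cdaaa'): parent n13 fail=8; on 'a' 8 → fail=17;  out ∅∪∅=∅
  n15('cdaaac'): parent n14 fail=17; on 'c' 17 → fail=18;  out {4}∪{3,6}={3,4,6}

Scan:
pos 0 'c': at 10
pos 1 'd': at 11
pos 2 'c': at 16  emit P5@[0:2]
pos 3 'a': at 7 (via fail)
pos 4 'd': at 3 (via fail)
pos 5 'b': at 1 (via fail)  emit P0@[5:5]
pos 6 'c': at 10 (via fail)
pos 7 'c': at 10 (via fail)
pos 8 'b': at 1 (via fail)  emit P0@[8:8]
pos 9 'a': at 7 (via fail)
pos 10 'a': at 8
pos 11 'a': at 17
pos 12 'c': at 18  emit P3@[10:12],P6@[9:12]
pos 13 'c': at 10 (via fail)
pos 14 'd': at 11
pos 15 'c': at 16  emit P5@[13:15]
pos 16 'a': at 7 (via fail)
pos 17 'b': at 1 (via fail)  emit P0@[17:17]
pos 18 'b': at 2  emit P0@[18:18],P1@[17:18]
pos 19 'a': at 7 (via fail)
pos 20 'b': at 1 (via fail)  emit P0@[20:20]
pos 21 'b': at 2  emit P0@[21:21],P1@[20:21]
pos 22 'b': at 2 (via fail)  emit P0@[22:22],P1@[21:22]
pos 23 'd': at 3 (via fail)
pos 24 'b': at 1 (via fail)  emit P0@[24:24]
pos 25 'a': at 7 (via fail)
pos 26 'a': at 8
pos 27 'a': at 17
pos 28 'c': at 18  emit P3@[26:28],P6@[25:28]
pos 29 'd': at 11 (via fail)
pos 30 'b': at 1 (via fail)  emit P0@[30:30]
pos 31 'b': at 2  emit P0@[31:31],P1@[30:31]
pos 32 'd': at 3 (via fail)
pos 33 'c': at 4
pos 34 'd': at 5
pos 35 'd': at 6  emit P2@[32:35]
pos 36 'c': at 4 (via fail)
pos 37 'd': at 5
pos 38 'c': at 16 (via fail)  emit P5@[36:38]
pos 39 'b': at 1 (via fail)  emit P0@[39:39]
pos 40 'b': at 2  emit P0@[40:40],P1@[39:40]
pos 41 'a': at 7 (via fail)
pos 42 'a': at 8
pos 43 'a': at 17
pos 44 'c': at 18  emit P3@[42:44],P6@[41:44]
pos 45 'c': at 10 (via fail)
pos 46 'd': at 11
pos 47 'c': at 16  emit P5@[45:47]
pos 48 'd': at 5 (via fail)
pos 49 'a': at 12 (via fail)
pos 50 'a': at 13
pos 51 'c': at 9 (via fail)  emit P3@[49:51]
pos 52 'c': at 10 (via fail)
pos 53 'd': at 11
pos 54 'a': at 12
pos 55 'a': at 13
pos 56 'a': at 14
pos 57 'c': at 15  emit P3@[55:57],P4@[52:57],P6@[54:57]
pos 58 'd': at 11 (via fail)
pos 59 'a': at 12
pos 60 'a': at 13

Matches: [[2,5],[5,0],[8,0],[12,3],[12,6],[15,5],[17,0],[18,0],[18,1],[20,0],[21,0],[21,1],[22,0],[22,1],[24,0],[28,3],[28,6],[30,0],[31,0],[31,1],[35,2],[38,5],[39,0],[40,0],[40,1],[44,3],[44,6],[47,5],[51,3],[57,3],[57,4],[57,6]]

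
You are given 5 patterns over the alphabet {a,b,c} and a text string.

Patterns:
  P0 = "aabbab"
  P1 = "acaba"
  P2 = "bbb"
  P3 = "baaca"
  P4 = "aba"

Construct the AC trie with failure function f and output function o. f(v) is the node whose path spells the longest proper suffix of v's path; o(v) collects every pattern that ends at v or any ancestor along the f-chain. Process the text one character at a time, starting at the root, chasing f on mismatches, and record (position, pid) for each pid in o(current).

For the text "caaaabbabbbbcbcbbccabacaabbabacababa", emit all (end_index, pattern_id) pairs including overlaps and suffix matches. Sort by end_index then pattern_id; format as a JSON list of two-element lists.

Build automaton:
Trie (insert patterns):
  0='ε' goto a→1 b→11
  1='a' goto a→2 b→18 c→7
  2='aa' goto b→3
  3='aab' goto b→4
  4='aabb' goto a→5
  5='aabba' goto b→6
  6='aabbab' goto ·  [P0 ends]
  7='ac' goto a→8
  8='aca' goto b→9
  9='acab' goto a→10
  10='acaba' goto ·  [P1 ends]
  11='b' goto a→14 b→12
  12='bb' goto b→13
  13='bbb' goto ·  [P2 ends]
  14='ba' goto a→15
  15='baa' goto c→16
  16='baac' goto a→17
  17='baaca' goto ·  [P3 ends]
  18='ab' goto a→19
  19='aba' goto ·  [P4 ends]

BFS fail/out derivation:
  n1('a'): parent n0 fail=0; on 'a' 0 → fail=0;  out ∅∪∅=∅
  n11('b'): parent n0 fail=0; on 'b' 0 → fail=0;  out ∅∪∅=∅
  n2('aa'): parent n1 fail=0; on 'a' 0 → fail=1;  out ∅∪∅=∅
  n7('ac'): parent n1 fail=0; on 'c' 0 → fail=0;  out ∅∪∅=∅
  n12('bb'): parent n11 fail=0; on 'b' 0 → fail=11;  out ∅∪∅=∅
  n14('ba'): parent n11 fail=0; on 'a' 0 → fail=1;  out ∅∪∅=∅
  n18('ab'): parent n1 fail=0; on 'b' 0 → fail=11;  out ∅∪∅=∅
  n3('aab'): parent n2 fail=1; on 'b' 1 → fail=18;  out ∅∪∅=∅
  n8('aca'): parent n7 fail=0; on 'a' 0 → fail=1;  out ∅∪∅=∅
  n13('bbb'): parent n12 fail=11; on 'b' 11 → fail=12;  out {2}∪∅={2}
  n15('baa'): parent n14 fail=1; on 'a' 1 → fail=2;  out ∅∪∅=∅
  n19('aba'): parent n18 fail=11; on 'a' 11 → fail=14;  out {4}∪∅={4}
  n4('aabb'): parent n3 fail=18; on 'b' 18→11 → fail=12;  out ∅∪∅=∅
  n9('acab'): parent n8 fail=1; on 'b' 1 → fail=18;  out ∅∪∅=∅
  n16('baac'): parent n15 fail=2; on 'c' 2→1 → fail=7;  out ∅∪∅=∅
  n5('aabba'): parent n4 fail=12; on 'a' 12→11 → fail=14;  out ∅∪∅=∅
  n10('acaba'): parent n9 fail=18; on 'a' 18 → fail=19;  out {1}∪{4}={1,4}
  n17('baaca'): parent n16 fail=7; on 'a' 7 → fail=8;  out {3}∪∅={3}
  n6('aabbab'): parent n5 fail=14; on 'b' 14→1 → fail=18;  out {0}∪∅={0}

Scan:
pos 0 'c': at 0
pos 1 'a': at 1
pos 2 'a': at 2
pos 3 'a': at 2 (via fail)
pos 4 'a': at 2 (via fail)
pos 5 'b': at 3
pos 6 'b': at 4
pos 7 'a': at 5
pos 8 'b': at 6  emit P0@[3:8]
pos 9 'b': at 12 (via fail)
pos 10 'b': at 13  emit P2@[8:10]
pos 11 'b': at 13 (via fail)  emit P2@[9:11]
pos 12 'c': at 0 (via fail)
pos 13 'b': at 11
pos 14 'c': at 0 (via fail)
pos 15 'b': at 11
pos 16 'b': at 12
pos 17 'c': at 0 (via fail)
pos 18 'c': at 0
pos 19 'a': at 1
pos 20 'b': at 18
pos 21 'a': at 19  emit P4@[19:21]
pos 22 'c': at 7 (via fail)
pos 23 'a': at 8
pos 24 'a': at 2 (via fail)
pos 25 'b': at 3
pos 26 'b': at 4
pos 27 'a': at 5
pos 28 'b': at 6  emit P0@[23:28]
pos 29 'a': at 19 (via fail)  emit P4@[27:29]
pos 30 'c': at 7 (via fail)
pos 31 'a': at 8
pos 32 'b': at 9
pos 33 'a': at 10  emit P1@[29:33],P4@[31:33]
pos 34 'b': at 18 (via fail)
pos 35 'a': at 19  emit P4@[33:35]

Matches: [[8,0],[10,2],[11,2],[21,4],[28,0],[29,4],[33,1],[33,4],[35,4]]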